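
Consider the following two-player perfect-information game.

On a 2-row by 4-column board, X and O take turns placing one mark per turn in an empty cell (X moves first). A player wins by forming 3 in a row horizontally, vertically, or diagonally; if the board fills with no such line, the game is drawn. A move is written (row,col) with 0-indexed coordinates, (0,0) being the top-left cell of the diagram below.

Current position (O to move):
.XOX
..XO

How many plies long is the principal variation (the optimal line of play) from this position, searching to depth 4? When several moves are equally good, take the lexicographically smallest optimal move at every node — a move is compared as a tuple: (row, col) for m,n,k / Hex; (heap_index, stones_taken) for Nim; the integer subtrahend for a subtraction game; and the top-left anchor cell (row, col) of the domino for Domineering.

[.XOX/..XO] O move#1: (0,0):+0/OXOX/..XO*, (1,0):+0/.XOX/O.XO, (1,1):+0/.XOX/.OXO
[OXOX/..XO] X move#2: (1,0):+0/OXOX/X.XO*, (1,1):+0/OXOX/.XXO
[OXOX/X.XO] O move#3: (1,1):+0/OXOX/XOXO*
[OXOX/XOXO] end (terminal +0, X#4); searched .XOX/..XO to 4

PV length from [.XOX/..XO]: 3 plies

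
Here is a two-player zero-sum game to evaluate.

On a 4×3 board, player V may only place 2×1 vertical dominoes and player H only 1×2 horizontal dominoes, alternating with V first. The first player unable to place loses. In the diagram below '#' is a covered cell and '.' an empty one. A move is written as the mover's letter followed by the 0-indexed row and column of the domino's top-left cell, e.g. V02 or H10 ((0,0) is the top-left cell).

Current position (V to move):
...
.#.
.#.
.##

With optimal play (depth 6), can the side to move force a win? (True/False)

ply 1, V at .../.#./.#./.## | V00=+1→#../##./.#./.##*; V02=+1→..#/.##/.#./.##; V10=+1→.../##./##./.##; V12=+1→.../.##/.##/.##; V20=+1→.../.#./##./###
ply 2, H at #../##./.#./.## | H01=-1→###/##./.#./.##*
ply 3, V at ###/##./.#./.## | V12=+1→###/###/.##/.##*; V20=+1→###/##./##./###
ply 4: ###/###/.##/.## is terminal -1 (H); from .../.#./.#./.## depth 6

V winning at [.../.#./.#./.##]: True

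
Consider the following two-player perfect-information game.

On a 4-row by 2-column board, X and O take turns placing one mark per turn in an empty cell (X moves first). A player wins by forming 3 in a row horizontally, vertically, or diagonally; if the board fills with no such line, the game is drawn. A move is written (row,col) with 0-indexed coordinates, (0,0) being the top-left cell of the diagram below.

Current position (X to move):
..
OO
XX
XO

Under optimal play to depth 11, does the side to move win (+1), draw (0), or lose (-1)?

p1 X@[../OO/XX/XO]: (0,0)[X./OO/XX/XO]+0* (0,1)[.X/OO/XX/XO]+0
p2 O@[X./OO/XX/XO]: (0,1)[XO/OO/XX/XO]+0*
p3 X@[XO/OO/XX/XO] terminal +0; root [../OO/XX/XO] d11

value(../OO/XX/XO, X) = 0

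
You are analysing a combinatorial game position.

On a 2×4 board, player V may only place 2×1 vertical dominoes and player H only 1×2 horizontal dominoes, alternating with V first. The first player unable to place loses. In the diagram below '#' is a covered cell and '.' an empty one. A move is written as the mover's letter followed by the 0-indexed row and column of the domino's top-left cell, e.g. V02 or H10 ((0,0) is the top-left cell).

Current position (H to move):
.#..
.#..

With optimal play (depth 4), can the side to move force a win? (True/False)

H winning at [.#../.#..]: True

p1 H@[.#../.#..]: H02[.###/.#..]+1* H12[.#../.###]+1
p2 V@[.###/.#..]: V00[####/##..]-1*
p3 H@[####/##..]: H12[####/####]+1*
p4 V@[####/####] terminal -1; root [.#../.#..] d4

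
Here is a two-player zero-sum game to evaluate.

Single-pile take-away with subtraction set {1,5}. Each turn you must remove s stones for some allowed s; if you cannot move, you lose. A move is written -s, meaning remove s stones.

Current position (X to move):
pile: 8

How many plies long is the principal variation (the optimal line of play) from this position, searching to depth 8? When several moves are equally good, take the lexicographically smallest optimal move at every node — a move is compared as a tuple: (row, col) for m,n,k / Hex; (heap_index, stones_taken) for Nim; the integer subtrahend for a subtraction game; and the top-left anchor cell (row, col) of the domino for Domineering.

[8] X move#1: -1:-1/7*, -5:-1/3
[7] O move#2: -1:+1/6*, -5:+1/2
[6] X move#3: -1:-1/5*, -5:-1/1
[5] O move#4: -1:+1/4*, -5:+1/0
[4] X move#5: -1:-1/3*
[3] O move#6: -1:+1/2*
[2] X move#7: -1:-1/1*
[1] O move#8: -1:+1/0*
[0] end (terminal -1, X#9); searched 8 to 8

PV length from [8]: 8 plies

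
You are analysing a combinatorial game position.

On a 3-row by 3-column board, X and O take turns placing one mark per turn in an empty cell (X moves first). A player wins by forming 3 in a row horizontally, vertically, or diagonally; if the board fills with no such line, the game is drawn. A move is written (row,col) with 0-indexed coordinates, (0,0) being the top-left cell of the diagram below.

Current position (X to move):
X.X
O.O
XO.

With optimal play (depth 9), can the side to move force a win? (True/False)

X winning at [X.X/O.O/XO.]: True

[X.X/O.O/XO.] X move#1: (0,1):+1/XXX/O.O/XO.*, (1,1):+1/X.X/OXO/XO., (2,2):-1/X.X/O.O/XOX
[XXX/O.O/XO.] end (terminal -1, O#2); searched X.X/O.O/XO. to 9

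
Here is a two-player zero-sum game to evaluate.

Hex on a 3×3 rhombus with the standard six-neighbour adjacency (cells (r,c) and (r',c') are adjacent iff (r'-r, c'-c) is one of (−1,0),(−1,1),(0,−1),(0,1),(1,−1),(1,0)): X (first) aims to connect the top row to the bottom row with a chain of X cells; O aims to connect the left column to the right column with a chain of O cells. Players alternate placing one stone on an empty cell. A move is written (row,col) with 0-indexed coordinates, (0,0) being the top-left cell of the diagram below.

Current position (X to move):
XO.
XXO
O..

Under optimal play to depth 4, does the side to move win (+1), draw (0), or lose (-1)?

value(XO./XXO/O.., X) = +1

ply 1, X at XO./XXO/O.. | (0,2)=-1→XOX/XXO/O..; (2,1)=+1→XO./XXO/OX.*; (2,2)=-1→XO./XXO/O.X
ply 2: XO./XXO/OX. is terminal -1 (O); from XO./XXO/O.. depth 4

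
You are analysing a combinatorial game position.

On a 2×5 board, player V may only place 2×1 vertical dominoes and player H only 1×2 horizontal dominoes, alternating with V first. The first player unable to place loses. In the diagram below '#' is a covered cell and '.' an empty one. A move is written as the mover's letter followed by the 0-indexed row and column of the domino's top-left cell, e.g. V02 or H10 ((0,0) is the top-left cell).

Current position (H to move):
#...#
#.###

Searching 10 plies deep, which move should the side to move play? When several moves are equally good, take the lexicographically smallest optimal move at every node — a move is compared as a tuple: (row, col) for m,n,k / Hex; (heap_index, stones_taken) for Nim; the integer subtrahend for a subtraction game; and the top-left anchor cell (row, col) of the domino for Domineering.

H's best at [#...#/#.###]: H01

p1 H@[#...#/#.###]: H01[###.#/#.###]+1* H02[#.###/#.###]-1
p2 V@[###.#/#.###] terminal -1; root [#...#/#.###] d10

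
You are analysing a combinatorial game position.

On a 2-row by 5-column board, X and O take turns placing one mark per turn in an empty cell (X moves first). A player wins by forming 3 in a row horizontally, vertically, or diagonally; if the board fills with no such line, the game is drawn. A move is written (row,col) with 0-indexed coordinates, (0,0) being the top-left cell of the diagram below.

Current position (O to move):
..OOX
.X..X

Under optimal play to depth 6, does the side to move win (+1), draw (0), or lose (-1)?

value(..OOX/.X..X, O) = +1

p1 O@[..OOX/.X..X]: (0,0)[O.OOX/.X..X]+0 (0,1)[.OOOX/.X..X]+1* (1,0)[..OOX/OX..X]+0 (1,2)[..OOX/.XO.X]+0 (1,3)[..OOX/.X.OX]+0
p2 X@[.OOOX/.X..X] terminal -1; root [..OOX/.X..X] d6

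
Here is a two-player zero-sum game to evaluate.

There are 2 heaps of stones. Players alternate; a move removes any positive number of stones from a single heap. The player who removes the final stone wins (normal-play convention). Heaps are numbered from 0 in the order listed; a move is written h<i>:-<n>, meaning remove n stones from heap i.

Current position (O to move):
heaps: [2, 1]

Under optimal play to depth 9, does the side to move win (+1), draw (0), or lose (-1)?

[(2,1)] O move#1: h0:-1:+1/(1,1)*, h0:-2:-1/(0,1), h1:-1:-1/(2,0)
[(1,1)] X move#2: h0:-1:-1/(0,1)*, h1:-1:-1/(1,0)
[(0,1)] O move#3: h1:-1:+1/(0,0)*
[(0,0)] end (terminal -1, X#4); searched (2,1) to 9

value((2,1), O) = +1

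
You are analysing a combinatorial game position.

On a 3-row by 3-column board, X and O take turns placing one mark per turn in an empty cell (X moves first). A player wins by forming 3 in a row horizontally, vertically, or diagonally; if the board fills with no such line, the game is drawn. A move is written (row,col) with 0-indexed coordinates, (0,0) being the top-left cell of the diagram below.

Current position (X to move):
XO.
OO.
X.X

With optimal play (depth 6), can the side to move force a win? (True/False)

p1 X@[XO./OO./X.X]: (0,2)[XOX/OO./X.X]-1 (1,2)[XO./OOX/X.X]-1 (2,1)[XO./OO./XXX]+1*
p2 O@[XO./OO./XXX] terminal -1; root [XO./OO./X.X] d6

X winning at [XO./OO./X.X]: True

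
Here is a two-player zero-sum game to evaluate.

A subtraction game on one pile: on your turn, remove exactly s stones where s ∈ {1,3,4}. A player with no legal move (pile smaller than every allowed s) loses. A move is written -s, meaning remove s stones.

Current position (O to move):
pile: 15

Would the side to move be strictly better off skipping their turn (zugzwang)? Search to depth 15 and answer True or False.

zugzwang(15, O) = False

[15] O move#1: -1:+1/14*, -3:-1/12, -4:-1/11
[14] X move#2: -1:-1/13*, -3:-1/11, -4:-1/10
[13] O move#3: -1:-1/12, -3:-1/10, -4:+1/9*
[9] X move#4: -1:-1/8*, -3:-1/6, -4:-1/5
[8] O move#5: -1:+1/7*, -3:-1/5, -4:-1/4
[7] X move#6: -1:-1/6*, -3:-1/4, -4:-1/3
[6] O move#7: -1:-1/5, -3:-1/3, -4:+1/2*
[2] X move#8: -1:-1/1*
[1] O move#9: -1:+1/0*
[0] end (terminal -1, X#10); searched 15 to 15
if O skipped the turn, X would face:
~ [15] X move#1: -1:+1/14*, -3:-1/12, -4:-1/11
~ [14] O move#2: -1:-1/13*, -3:-1/11, -4:-1/10
~ [13] X move#3: -1:-1/12, -3:-1/10, -4:+1/9*
~ [9] O move#4: -1:-1/8*, -3:-1/6, -4:-1/5
~ [8] X move#5: -1:+1/7*, -3:-1/5, -4:-1/4
~ [7] O move#6: -1:-1/6*, -3:-1/4, -4:-1/3
~ [6] X move#7: -1:-1/5, -3:-1/3, -4:+1/2*
~ [2] O move#8: -1:-1/1*
~ [1] X move#9: -1:+1/0*
~ [0] end (terminal -1, O#10); searched 15 to 15
compare (O): move=+1 vs pass=-1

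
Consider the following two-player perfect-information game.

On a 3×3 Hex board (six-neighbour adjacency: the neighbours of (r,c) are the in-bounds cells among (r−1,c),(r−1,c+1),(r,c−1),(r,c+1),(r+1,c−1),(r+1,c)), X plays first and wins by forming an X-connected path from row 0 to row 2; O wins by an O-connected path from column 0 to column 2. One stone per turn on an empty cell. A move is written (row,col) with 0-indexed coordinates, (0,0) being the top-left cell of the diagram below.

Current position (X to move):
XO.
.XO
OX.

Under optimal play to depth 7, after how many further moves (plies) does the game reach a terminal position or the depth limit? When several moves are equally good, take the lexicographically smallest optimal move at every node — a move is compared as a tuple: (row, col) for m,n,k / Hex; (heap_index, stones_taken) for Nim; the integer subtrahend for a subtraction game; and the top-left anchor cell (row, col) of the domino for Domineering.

PV length from [XO./.XO/OX.]: 1 ply

[XO./.XO/OX.] X move#1: (0,2):+1/XOX/.XO/OX.*, (1,0):+1/XO./XXO/OX., (2,2):+1/XO./.XO/OXX
[XOX/.XO/OX.] end (terminal -1, O#2); searched XO./.XO/OX. to 7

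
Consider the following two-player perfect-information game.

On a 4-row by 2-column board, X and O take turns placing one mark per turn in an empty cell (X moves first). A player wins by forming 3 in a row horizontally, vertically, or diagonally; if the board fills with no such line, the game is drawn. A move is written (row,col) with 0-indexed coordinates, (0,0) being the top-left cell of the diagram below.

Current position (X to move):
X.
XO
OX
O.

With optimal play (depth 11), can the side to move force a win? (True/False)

X winning at [X./XO/OX/O.]: False

[X./XO/OX/O.] X move#1: (0,1):+0/XX/XO/OX/O.*, (3,1):+0/X./XO/OX/OX
[XX/XO/OX/O.] O move#2: (3,1):+0/XX/XO/OX/OO*
[XX/XO/OX/OO] end (terminal +0, X#3); searched X./XO/OX/O. to 11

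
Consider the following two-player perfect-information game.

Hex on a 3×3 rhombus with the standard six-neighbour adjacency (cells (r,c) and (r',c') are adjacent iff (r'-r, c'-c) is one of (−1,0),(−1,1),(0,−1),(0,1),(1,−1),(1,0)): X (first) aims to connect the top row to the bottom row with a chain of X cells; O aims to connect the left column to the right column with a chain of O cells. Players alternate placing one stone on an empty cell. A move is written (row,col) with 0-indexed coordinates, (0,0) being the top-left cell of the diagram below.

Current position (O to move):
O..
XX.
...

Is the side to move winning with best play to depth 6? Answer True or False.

ply 1, O at O../XX./... | (0,1)=-1→OO./XX./...*; (0,2)=-1→O.O/XX./...; (1,2)=-1→O../XXO/...; (2,0)=-1→O../XX./O..; (2,1)=-1→O../XX./.O.; (2,2)=-1→O../XX./..O
ply 2, X at OO./XX./... | (0,2)=+1→OOX/XX./...*; (1,2)=-1→OO./XXX/...; (2,0)=-1→OO./XX./X..; (2,1)=-1→OO./XX./.X.; (2,2)=-1→OO./XX./..X
ply 3, O at OOX/XX./... | (1,2)=-1→OOX/XXO/...*; (2,0)=-1→OOX/XX./O..; (2,1)=-1→OOX/XX./.O.; (2,2)=-1→OOX/XX./..O
ply 4, X at OOX/XXO/... | (2,0)=+1→OOX/XXO/X..*; (2,1)=+1→OOX/XXO/.X.; (2,2)=+1→OOX/XXO/..X
ply 5: OOX/XXO/X.. is terminal -1 (O); from O../XX./... depth 6

O winning at [O../XX./...]: False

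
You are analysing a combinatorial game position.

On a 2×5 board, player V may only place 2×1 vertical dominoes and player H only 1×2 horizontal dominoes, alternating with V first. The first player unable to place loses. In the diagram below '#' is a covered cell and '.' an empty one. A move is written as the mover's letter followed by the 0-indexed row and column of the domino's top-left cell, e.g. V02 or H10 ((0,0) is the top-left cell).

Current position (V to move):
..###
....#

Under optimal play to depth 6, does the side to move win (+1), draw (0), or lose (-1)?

p1 V@[..###/....#]: V00[#.###/#...#]-1 V01[.####/.#..#]+1*
p2 H@[.####/.#..#]: H12[.####/.####]-1*
p3 V@[.####/.####]: V00[#####/#####]+1*
p4 H@[#####/#####] terminal -1; root [..###/....#] d6

value(..###/....#, V) = +1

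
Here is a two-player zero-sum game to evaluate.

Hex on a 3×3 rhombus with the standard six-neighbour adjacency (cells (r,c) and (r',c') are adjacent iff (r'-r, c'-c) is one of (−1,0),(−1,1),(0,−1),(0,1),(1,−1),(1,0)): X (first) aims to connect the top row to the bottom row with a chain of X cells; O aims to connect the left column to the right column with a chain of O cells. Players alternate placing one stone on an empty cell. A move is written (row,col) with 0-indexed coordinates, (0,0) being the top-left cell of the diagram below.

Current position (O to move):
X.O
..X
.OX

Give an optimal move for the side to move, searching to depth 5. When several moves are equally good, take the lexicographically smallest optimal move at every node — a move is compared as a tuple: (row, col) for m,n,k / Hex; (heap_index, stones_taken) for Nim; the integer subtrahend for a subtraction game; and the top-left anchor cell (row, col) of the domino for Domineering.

[X.O/..X/.OX] O move#1: (0,1):-1/XOO/..X/.OX, (1,0):+1/X.O/O.X/.OX*, (1,1):+1/X.O/.OX/.OX, (2,0):-1/X.O/..X/OOX
[X.O/O.X/.OX] X move#2: (0,1):-1/XXO/O.X/.OX*, (1,1):-1/X.O/OXX/.OX, (2,0):-1/X.O/O.X/XOX
[XXO/O.X/.OX] O move#3: (1,1):+1/XXO/OOX/.OX*, (2,0):-1/XXO/O.X/OOX
[XXO/OOX/.OX] end (terminal -1, X#4); searched X.O/..X/.OX to 5

O's best at [X.O/..X/.OX]: (1,0)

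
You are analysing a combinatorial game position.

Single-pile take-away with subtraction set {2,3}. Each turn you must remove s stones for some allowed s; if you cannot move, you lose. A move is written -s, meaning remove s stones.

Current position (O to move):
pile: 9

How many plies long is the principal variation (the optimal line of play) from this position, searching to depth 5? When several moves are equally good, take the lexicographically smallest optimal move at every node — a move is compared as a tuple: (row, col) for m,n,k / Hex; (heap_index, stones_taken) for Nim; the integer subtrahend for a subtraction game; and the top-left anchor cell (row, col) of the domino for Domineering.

PV length from [9]: 3 plies

ply 1, O at 9 | -2=-1→7; -3=+1→6*
ply 2, X at 6 | -2=-1→4*; -3=-1→3
ply 3, O at 4 | -2=-1→2; -3=+1→1*
ply 4: 1 is terminal -1 (X); from 9 depth 5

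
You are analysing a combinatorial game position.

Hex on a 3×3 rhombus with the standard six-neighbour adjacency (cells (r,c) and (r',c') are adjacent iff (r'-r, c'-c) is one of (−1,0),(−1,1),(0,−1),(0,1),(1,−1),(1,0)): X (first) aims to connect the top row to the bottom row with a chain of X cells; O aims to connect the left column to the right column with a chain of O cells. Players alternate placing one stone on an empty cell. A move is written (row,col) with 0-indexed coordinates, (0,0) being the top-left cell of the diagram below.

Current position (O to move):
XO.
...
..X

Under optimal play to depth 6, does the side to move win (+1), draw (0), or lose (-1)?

[XO./.../..X] O move#1: (0,2):-1/XOO/.../..X, (1,0):-1/XO./O../..X, (1,1):+1/XO./.O./..X*, (1,2):-1/XO./..O/..X, (2,0):-1/XO./.../O.X, (2,1):-1/XO./.../.OX
[XO./.O./..X] X move#2: (0,2):-1/XOX/.O./..X*, (1,0):-1/XO./XO./..X, (1,2):-1/XO./.OX/..X, (2,0):-1/XO./.O./X.X, (2,1):-1/XO./.O./.XX
[XOX/.O./..X] O move#3: (1,0):-1/XOX/OO./..X, (1,2):+1/XOX/.OO/..X*, (2,0):-1/XOX/.O./O.X, (2,1):-1/XOX/.O./.OX
[XOX/.OO/..X] X move#4: (1,0):-1/XOX/XOO/..X*, (2,0):-1/XOX/.OO/X.X, (2,1):-1/XOX/.OO/.XX
[XOX/XOO/..X] O move#5: (2,0):+1/XOX/XOO/O.X*, (2,1):-1/XOX/XOO/.OX
[XOX/XOO/O.X] end (terminal -1, X#6); searched XO./.../..X to 6

value(XO./.../..X, O) = +1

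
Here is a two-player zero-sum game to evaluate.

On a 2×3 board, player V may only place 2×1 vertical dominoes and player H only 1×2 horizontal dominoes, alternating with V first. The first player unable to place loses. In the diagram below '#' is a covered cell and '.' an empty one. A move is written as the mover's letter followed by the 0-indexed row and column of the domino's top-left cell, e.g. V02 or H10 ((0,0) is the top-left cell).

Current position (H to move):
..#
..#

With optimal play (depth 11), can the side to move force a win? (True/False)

[..#/..#] H move#1: H00:+1/###/..#*, H10:+1/..#/###
[###/..#] end (terminal -1, V#2); searched ..#/..# to 11

H winning at [..#/..#]: True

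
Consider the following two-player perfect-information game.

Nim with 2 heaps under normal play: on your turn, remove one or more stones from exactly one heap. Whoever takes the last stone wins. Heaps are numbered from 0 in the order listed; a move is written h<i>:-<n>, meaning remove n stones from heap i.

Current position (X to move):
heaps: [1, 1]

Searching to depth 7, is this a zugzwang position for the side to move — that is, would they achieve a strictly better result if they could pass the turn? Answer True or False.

zugzwang((1,1), X) = True

[(1,1)] X move#1: h0:-1:-1/(0,1)*, h1:-1:-1/(1,0)
[(0,1)] O move#2: h1:-1:+1/(0,0)*
[(0,0)] end (terminal -1, X#3); searched (1,1) to 7
pass branch (O moves first from the same position):
  | [(1,1)] O move#1: h0:-1:-1/(0,1)*, h1:-1:-1/(1,0)
  | [(0,1)] X move#2: h1:-1:+1/(0,0)*
  | [(0,0)] end (terminal -1, O#3); searched (1,1) to 7
X moving scores -1; X passing scores +1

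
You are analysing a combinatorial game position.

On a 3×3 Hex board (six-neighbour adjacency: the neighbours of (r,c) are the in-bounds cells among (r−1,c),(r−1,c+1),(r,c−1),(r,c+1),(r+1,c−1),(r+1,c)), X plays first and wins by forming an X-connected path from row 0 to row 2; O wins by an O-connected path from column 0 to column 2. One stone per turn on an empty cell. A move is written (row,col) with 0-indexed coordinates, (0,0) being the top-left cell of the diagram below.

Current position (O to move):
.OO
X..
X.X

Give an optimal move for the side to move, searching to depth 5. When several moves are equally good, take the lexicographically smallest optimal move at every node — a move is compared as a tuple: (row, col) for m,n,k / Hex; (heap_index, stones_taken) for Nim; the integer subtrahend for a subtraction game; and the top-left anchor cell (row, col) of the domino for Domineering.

O's best at [.OO/X../X.X]: (0,0)

p1 O@[.OO/X../X.X]: (0,0)[OOO/X../X.X]+1* (1,1)[.OO/XO./X.X]-1 (1,2)[.OO/X.O/X.X]-1 (2,1)[.OO/X../XOX]-1
p2 X@[OOO/X../X.X] terminal -1; root [.OO/X../X.X] d5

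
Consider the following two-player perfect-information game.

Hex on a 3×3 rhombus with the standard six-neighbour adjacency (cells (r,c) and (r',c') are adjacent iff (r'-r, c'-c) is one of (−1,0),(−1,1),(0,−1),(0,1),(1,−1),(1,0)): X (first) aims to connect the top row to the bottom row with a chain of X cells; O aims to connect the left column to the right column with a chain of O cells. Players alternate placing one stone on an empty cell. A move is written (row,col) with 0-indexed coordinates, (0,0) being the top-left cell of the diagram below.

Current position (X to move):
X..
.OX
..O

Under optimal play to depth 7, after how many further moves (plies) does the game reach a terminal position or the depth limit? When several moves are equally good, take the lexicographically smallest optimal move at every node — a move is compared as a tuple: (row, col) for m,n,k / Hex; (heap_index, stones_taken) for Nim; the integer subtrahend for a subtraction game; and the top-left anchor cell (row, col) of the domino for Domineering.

[X../.OX/..O] X move#1: (0,1):-1/XX./.OX/..O*, (0,2):-1/X.X/.OX/..O, (1,0):-1/X../XOX/..O, (2,0):-1/X../.OX/X.O, (2,1):-1/X../.OX/.XO
[XX./.OX/..O] O move#2: (0,2):+1/XXO/.OX/..O*, (1,0):+1/XX./OOX/..O, (2,0):+1/XX./.OX/O.O, (2,1):+1/XX./.OX/.OO
[XXO/.OX/..O] X move#3: (1,0):-1/XXO/XOX/..O*, (2,0):-1/XXO/.OX/X.O, (2,1):-1/XXO/.OX/.XO
[XXO/XOX/..O] O move#4: (2,0):+1/XXO/XOX/O.O*, (2,1):-1/XXO/XOX/.OO
[XXO/XOX/O.O] end (terminal -1, X#5); searched X../.OX/..O to 7

PV length from [X../.OX/..O]: 4 plies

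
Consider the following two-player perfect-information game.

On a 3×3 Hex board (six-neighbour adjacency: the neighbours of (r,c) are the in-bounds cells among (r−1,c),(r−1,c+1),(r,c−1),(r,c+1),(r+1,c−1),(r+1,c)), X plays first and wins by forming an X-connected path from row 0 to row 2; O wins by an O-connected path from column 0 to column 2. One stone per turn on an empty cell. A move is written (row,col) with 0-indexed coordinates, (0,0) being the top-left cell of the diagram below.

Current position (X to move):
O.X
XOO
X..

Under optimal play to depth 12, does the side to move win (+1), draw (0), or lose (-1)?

ply 1, X at O.X/XOO/X.. | (0,1)=+1→OXX/XOO/X..*; (2,1)=-1→O.X/XOO/XX.; (2,2)=-1→O.X/XOO/X.X
ply 2: OXX/XOO/X.. is terminal -1 (O); from O.X/XOO/X.. depth 12

value(O.X/XOO/X.., X) = +1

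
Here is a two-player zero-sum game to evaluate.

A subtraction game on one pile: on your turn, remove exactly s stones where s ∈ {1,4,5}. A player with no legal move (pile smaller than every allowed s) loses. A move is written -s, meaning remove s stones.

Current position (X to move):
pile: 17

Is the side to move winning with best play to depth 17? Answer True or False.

ply 1, X at 17 | -1=+1→16*; -4=-1→13; -5=-1→12
ply 2, O at 16 | -1=-1→15*; -4=-1→12; -5=-1→11
ply 3, X at 15 | -1=-1→14; -4=-1→11; -5=+1→10*
ply 4, O at 10 | -1=-1→9*; -4=-1→6; -5=-1→5
ply 5, X at 9 | -1=+1→8*; -4=-1→5; -5=-1→4
ply 6, O at 8 | -1=-1→7*; -4=-1→4; -5=-1→3
ply 7, X at 7 | -1=-1→6; -4=-1→3; -5=+1→2*
ply 8, O at 2 | -1=-1→1*
ply 9, X at 1 | -1=+1→0*
ply 10: 0 is terminal -1 (O); from 17 depth 17

X winning at [17]: True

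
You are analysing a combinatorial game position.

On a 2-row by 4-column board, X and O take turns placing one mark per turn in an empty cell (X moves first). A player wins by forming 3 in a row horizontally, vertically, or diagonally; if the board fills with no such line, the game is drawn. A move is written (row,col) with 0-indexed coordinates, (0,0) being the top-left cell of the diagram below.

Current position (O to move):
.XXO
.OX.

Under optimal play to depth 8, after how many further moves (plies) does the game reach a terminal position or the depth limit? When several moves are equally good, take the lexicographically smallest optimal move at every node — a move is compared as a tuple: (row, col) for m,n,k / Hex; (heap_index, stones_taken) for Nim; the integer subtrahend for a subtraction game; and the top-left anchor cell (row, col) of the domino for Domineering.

ply 1, O at .XXO/.OX. | (0,0)=+0→OXXO/.OX.*; (1,0)=-1→.XXO/OOX.; (1,3)=-1→.XXO/.OXO
ply 2, X at OXXO/.OX. | (1,0)=+0→OXXO/XOX.*; (1,3)=+0→OXXO/.OXX
ply 3, O at OXXO/XOX. | (1,3)=+0→OXXO/XOXO*
ply 4: OXXO/XOXO is terminal +0 (X); from .XXO/.OX. depth 8

PV length from [.XXO/.OX.]: 3 plies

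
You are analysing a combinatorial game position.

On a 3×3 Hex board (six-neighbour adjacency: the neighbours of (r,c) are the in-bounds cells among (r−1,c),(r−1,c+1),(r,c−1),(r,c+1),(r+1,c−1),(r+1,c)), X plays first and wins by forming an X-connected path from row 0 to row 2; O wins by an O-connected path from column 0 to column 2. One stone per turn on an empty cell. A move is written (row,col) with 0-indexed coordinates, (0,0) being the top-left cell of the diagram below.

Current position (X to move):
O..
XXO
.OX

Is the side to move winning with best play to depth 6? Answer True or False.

[O../XXO/.OX] X move#1: (0,1):-1/OX./XXO/.OX, (0,2):-1/O.X/XXO/.OX, (2,0):+1/O../XXO/XOX*
[O../XXO/XOX] O move#2: (0,1):-1/OO./XXO/XOX*, (0,2):-1/O.O/XXO/XOX
[OO./XXO/XOX] X move#3: (0,2):+1/OOX/XXO/XOX*
[OOX/XXO/XOX] end (terminal -1, O#4); searched O../XXO/.OX to 6

X winning at [O../XXO/.OX]: True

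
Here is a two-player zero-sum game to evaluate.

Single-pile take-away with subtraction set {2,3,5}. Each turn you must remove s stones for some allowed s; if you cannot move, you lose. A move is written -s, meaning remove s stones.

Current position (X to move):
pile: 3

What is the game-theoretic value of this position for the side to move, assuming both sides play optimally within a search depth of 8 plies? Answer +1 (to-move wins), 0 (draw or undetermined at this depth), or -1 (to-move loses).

[3] X move#1: -2:+1/1*, -3:+1/0
[1] end (terminal -1, O#2); searched 3 to 8

value(3, X) = +1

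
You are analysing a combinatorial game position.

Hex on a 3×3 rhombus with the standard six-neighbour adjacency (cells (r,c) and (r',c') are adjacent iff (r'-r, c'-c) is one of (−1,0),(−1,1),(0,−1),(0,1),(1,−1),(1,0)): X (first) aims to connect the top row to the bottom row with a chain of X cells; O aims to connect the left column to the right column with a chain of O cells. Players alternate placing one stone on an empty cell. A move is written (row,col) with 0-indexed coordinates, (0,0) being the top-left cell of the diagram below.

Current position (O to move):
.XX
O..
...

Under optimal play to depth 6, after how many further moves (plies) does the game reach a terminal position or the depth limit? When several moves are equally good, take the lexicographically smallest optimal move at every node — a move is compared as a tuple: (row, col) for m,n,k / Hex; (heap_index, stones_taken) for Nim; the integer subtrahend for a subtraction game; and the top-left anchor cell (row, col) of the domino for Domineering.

PV length from [.XX/O../...]: 5 plies

[.XX/O../...] O move#1: (0,0):-1/OXX/O../..., (1,1):-1/.XX/OO./..., (1,2):-1/.XX/O.O/..., (2,0):-1/.XX/O../O.., (2,1):+1/.XX/O../.O.*, (2,2):-1/.XX/O../..O
[.XX/O../.O.] X move#2: (0,0):-1/XXX/O../.O.*, (1,1):-1/.XX/OX./.O., (1,2):-1/.XX/O.X/.O., (2,0):-1/.XX/O../XO., (2,2):-1/.XX/O../.OX
[XXX/O../.O.] O move#3: (1,1):+1/XXX/OO./.O.*, (1,2):+1/XXX/O.O/.O., (2,0):+1/XXX/O../OO., (2,2):+1/XXX/O../.OO
[XXX/OO./.O.] X move#4: (1,2):-1/XXX/OOX/.O.*, (2,0):-1/XXX/OO./XO., (2,2):-1/XXX/OO./.OX
[XXX/OOX/.O.] O move#5: (2,0):-1/XXX/OOX/OO., (2,2):+1/XXX/OOX/.OO*
[XXX/OOX/.OO] end (terminal -1, X#6); searched .XX/O../... to 6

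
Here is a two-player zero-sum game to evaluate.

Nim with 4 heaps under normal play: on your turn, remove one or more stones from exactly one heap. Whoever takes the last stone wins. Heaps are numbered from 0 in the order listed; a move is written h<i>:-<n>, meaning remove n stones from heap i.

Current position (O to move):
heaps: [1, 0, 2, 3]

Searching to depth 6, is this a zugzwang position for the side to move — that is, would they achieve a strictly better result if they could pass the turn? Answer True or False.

ply 1, O at (1,0,2,3) | h0:-1=-1→(0,0,2,3)*; h2:-1=-1→(1,0,1,3); h2:-2=-1→(1,0,0,3); h3:-1=-1→(1,0,2,2); h3:-2=-1→(1,0,2,1); h3:-3=-1→(1,0,2,0)
ply 2, X at (0,0,2,3) | h2:-1=-1→(0,0,1,3); h2:-2=-1→(0,0,0,3); h3:-1=+1→(0,0,2,2)*; h3:-2=-1→(0,0,2,1); h3:-3=-1→(0,0,2,0)
ply 3, O at (0,0,2,2) | h2:-1=-1→(0,0,1,2)*; h2:-2=-1→(0,0,0,2); h3:-1=-1→(0,0,2,1); h3:-2=-1→(0,0,2,0)
ply 4, X at (0,0,1,2) | h2:-1=-1→(0,0,0,2); h3:-1=+1→(0,0,1,1)*; h3:-2=-1→(0,0,1,0)
ply 5, O at (0,0,1,1) | h2:-1=-1→(0,0,0,1)*; h3:-1=-1→(0,0,1,0)
ply 6, X at (0,0,0,1) | h3:-1=+1→(0,0,0,0)*
ply 7: (0,0,0,0) is terminal -1 (O); from (1,0,2,3) depth 6
if O skipped the turn, X would face:
~ ply 1, X at (1,0,2,3) | h0:-1=-1→(0,0,2,3)*; h2:-1=-1→(1,0,1,3); h2:-2=-1→(1,0,0,3); h3:-1=-1→(1,0,2,2); h3:-2=-1→(1,0,2,1); h3:-3=-1→(1,0,2,0)
~ ply 2, O at (0,0,2,3) | h2:-1=-1→(0,0,1,3); h2:-2=-1→(0,0,0,3); h3:-1=+1→(0,0,2,2)*; h3:-2=-1→(0,0,2,1); h3:-3=-1→(0,0,2,0)
~ ply 3, X at (0,0,2,2) | h2:-1=-1→(0,0,1,2)*; h2:-2=-1→(0,0,0,2); h3:-1=-1→(0,0,2,1); h3:-2=-1→(0,0,2,0)
~ ply 4, O at (0,0,1,2) | h2:-1=-1→(0,0,0,2); h3:-1=+1→(0,0,1,1)*; h3:-2=-1→(0,0,1,0)
~ ply 5, X at (0,0,1,1) | h2:-1=-1→(0,0,0,1)*; h3:-1=-1→(0,0,1,0)
~ ply 6, O at (0,0,0,1) | h3:-1=+1→(0,0,0,0)*
~ ply 7: (0,0,0,0) is terminal -1 (X); from (1,0,2,3) depth 6
compare (O): move=-1 vs pass=+1

zugzwang((1,0,2,3), O) = True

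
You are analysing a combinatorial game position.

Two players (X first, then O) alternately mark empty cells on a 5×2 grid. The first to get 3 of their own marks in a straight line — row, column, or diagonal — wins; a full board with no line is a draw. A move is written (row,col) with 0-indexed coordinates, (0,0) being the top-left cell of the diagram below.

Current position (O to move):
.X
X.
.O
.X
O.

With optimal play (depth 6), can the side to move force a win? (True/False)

p1 O@[.X/X./.O/.X/O.]: (0,0)[OX/X./.O/.X/O.]+0* (1,1)[.X/XO/.O/.X/O.]-1 (2,0)[.X/X./OO/.X/O.]+0 (3,0)[.X/X./.O/OX/O.]+0 (4,1)[.X/X./.O/.X/OO]-1
p2 X@[OX/X./.O/.X/O.]: (1,1)[OX/XX/.O/.X/O.]+0* (2,0)[OX/X./XO/.X/O.]+0 (3,0)[OX/X./.O/XX/O.]+0 (4,1)[OX/X./.O/.X/OX]+0
p3 O@[OX/XX/.O/.X/O.]: (2,0)[OX/XX/OO/.X/O.]+0* (3,0)[OX/XX/.O/OX/O.]+0 (4,1)[OX/XX/.O/.X/OO]+0
p4 X@[OX/XX/OO/.X/O.]: (3,0)[OX/XX/OO/XX/O.]+0* (4,1)[OX/XX/OO/.X/OX]-1
p5 O@[OX/XX/OO/XX/O.]: (4,1)[OX/XX/OO/XX/OO]+0*
p6 X@[OX/XX/OO/XX/OO] terminal +0; root [.X/X./.O/.X/O.] d6

O winning at [.X/X./.O/.X/O.]: False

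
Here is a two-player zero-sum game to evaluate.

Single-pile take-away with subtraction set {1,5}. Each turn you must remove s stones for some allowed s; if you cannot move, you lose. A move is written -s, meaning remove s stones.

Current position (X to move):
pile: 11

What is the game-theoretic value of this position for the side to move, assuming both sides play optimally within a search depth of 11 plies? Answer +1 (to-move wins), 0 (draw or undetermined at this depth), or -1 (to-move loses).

[11] X move#1: -1:+1/10*, -5:+1/6
[10] O move#2: -1:-1/9*, -5:-1/5
[9] X move#3: -1:+1/8*, -5:+1/4
[8] O move#4: -1:-1/7*, -5:-1/3
[7] X move#5: -1:+1/6*, -5:+1/2
[6] O move#6: -1:-1/5*, -5:-1/1
[5] X move#7: -1:+1/4*, -5:+1/0
[4] O move#8: -1:-1/3*
[3] X move#9: -1:+1/2*
[2] O move#10: -1:-1/1*
[1] X move#11: -1:+1/0*
[0] end (terminal -1, O#12); searched 11 to 11

value(11, X) = +1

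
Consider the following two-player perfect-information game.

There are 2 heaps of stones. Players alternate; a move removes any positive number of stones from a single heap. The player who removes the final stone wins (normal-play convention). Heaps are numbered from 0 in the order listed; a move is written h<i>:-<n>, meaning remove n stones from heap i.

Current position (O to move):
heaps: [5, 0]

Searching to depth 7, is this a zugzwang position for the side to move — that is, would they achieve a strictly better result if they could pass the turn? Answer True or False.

[(5,0)] O move#1: h0:-1:-1/(4,0), h0:-2:-1/(3,0), h0:-3:-1/(2,0), h0:-4:-1/(1,0), h0:-5:+1/(0,0)*
[(0,0)] end (terminal -1, X#2); searched (5,0) to 7
if O skipped the turn, X would face:
~ [(5,0)] X move#1: h0:-1:-1/(4,0), h0:-2:-1/(3,0), h0:-3:-1/(2,0), h0:-4:-1/(1,0), h0:-5:+1/(0,0)*
~ [(0,0)] end (terminal -1, O#2); searched (5,0) to 7
compare (O): move=+1 vs pass=-1

zugzwang((5,0), O) = False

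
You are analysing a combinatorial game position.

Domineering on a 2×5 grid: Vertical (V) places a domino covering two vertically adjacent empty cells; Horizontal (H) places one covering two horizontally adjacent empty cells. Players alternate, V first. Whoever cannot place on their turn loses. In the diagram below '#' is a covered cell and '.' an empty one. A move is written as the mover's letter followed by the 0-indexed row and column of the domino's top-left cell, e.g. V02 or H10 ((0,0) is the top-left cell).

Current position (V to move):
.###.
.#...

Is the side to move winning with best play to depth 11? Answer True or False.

V winning at [.###./.#...]: True

[.###./.#...] V move#1: V00:-1/####./##..., V04:+1/.####/.#..#*
[.####/.#..#] H move#2: H12:-1/.####/.####*
[.####/.####] V move#3: V00:+1/#####/#####*
[#####/#####] end (terminal -1, H#4); searched .###./.#... to 11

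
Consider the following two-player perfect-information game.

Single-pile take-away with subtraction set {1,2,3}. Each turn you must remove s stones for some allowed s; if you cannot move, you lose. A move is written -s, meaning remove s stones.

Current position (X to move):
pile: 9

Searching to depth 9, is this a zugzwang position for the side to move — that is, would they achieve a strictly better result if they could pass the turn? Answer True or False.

[9] X move#1: -1:+1/8*, -2:-1/7, -3:-1/6
[8] O move#2: -1:-1/7*, -2:-1/6, -3:-1/5
[7] X move#3: -1:-1/6, -2:-1/5, -3:+1/4*
[4] O move#4: -1:-1/3*, -2:-1/2, -3:-1/1
[3] X move#5: -1:-1/2, -2:-1/1, -3:+1/0*
[0] end (terminal -1, O#6); searched 9 to 9
suppose X passes — search the same position with O to move:
pass> [9] O move#1: -1:+1/8*, -2:-1/7, -3:-1/6
pass> [8] X move#2: -1:-1/7*, -2:-1/6, -3:-1/5
pass> [7] O move#3: -1:-1/6, -2:-1/5, -3:+1/4*
pass> [4] X move#4: -1:-1/3*, -2:-1/2, -3:-1/1
pass> [3] O move#5: -1:-1/2, -2:-1/1, -3:+1/0*
pass> [0] end (terminal -1, X#6); searched 9 to 9
for X: play +1, pass -1

zugzwang(9, X) = False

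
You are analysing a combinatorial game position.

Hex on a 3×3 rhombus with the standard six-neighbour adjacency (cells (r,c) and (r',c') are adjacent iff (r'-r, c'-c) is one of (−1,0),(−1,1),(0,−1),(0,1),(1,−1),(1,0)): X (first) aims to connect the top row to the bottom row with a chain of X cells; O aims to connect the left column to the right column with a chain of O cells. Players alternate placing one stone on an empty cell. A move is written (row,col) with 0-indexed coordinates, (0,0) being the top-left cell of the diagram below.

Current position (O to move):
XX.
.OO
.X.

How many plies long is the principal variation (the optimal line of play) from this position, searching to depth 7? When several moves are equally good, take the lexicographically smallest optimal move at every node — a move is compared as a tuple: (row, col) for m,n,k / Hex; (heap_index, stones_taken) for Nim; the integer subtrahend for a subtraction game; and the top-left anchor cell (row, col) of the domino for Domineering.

[XX./.OO/.X.] O move#1: (0,2):+1/XXO/.OO/.X.*, (1,0):+1/XX./OOO/.X., (2,0):+1/XX./.OO/OX., (2,2):+1/XX./.OO/.XO
[XXO/.OO/.X.] X move#2: (1,0):-1/XXO/XOO/.X.*, (2,0):-1/XXO/.OO/XX., (2,2):-1/XXO/.OO/.XX
[XXO/XOO/.X.] O move#3: (2,0):+1/XXO/XOO/OX.*, (2,2):-1/XXO/XOO/.XO
[XXO/XOO/OX.] end (terminal -1, X#4); searched XX./.OO/.X. to 7

PV length from [XX./.OO/.X.]: 3 plies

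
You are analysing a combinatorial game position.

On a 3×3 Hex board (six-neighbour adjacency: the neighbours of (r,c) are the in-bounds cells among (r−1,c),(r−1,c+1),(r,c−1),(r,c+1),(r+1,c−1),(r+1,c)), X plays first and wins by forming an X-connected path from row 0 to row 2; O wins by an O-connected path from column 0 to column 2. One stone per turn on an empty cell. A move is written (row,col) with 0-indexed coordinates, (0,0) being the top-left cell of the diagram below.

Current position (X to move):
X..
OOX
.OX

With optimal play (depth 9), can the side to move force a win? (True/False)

ply 1, X at X../OOX/.OX | (0,1)=-1→XX./OOX/.OX; (0,2)=+1→X.X/OOX/.OX*; (2,0)=-1→X../OOX/XOX
ply 2: X.X/OOX/.OX is terminal -1 (O); from X../OOX/.OX depth 9

X winning at [X../OOX/.OX]: True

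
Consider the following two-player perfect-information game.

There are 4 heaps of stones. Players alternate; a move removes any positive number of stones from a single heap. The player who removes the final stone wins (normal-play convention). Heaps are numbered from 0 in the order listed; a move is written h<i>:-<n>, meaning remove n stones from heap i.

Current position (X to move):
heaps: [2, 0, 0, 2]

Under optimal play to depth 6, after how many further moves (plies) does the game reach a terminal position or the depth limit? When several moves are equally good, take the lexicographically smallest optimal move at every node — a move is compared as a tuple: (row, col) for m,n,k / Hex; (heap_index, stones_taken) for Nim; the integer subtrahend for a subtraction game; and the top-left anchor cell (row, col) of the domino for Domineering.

ply 1, X at (2,0,0,2) | h0:-1=-1→(1,0,0,2)*; h0:-2=-1→(0,0,0,2); h3:-1=-1→(2,0,0,1); h3:-2=-1→(2,0,0,0)
ply 2, O at (1,0,0,2) | h0:-1=-1→(0,0,0,2); h3:-1=+1→(1,0,0,1)*; h3:-2=-1→(1,0,0,0)
ply 3, X at (1,0,0,1) | h0:-1=-1→(0,0,0,1)*; h3:-1=-1→(1,0,0,0)
ply 4, O at (0,0,0,1) | h3:-1=+1→(0,0,0,0)*
ply 5: (0,0,0,0) is terminal -1 (X); from (2,0,0,2) depth 6

PV length from [(2,0,0,2)]: 4 plies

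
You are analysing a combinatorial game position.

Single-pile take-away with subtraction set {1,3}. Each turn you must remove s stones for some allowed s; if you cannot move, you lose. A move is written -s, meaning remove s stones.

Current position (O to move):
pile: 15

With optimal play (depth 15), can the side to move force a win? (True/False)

p1 O@[15]: -1[14]+1* -3[12]+1
p2 X@[14]: -1[13]-1* -3[11]-1
p3 O@[13]: -1[12]+1* -3[10]+1
p4 X@[12]: -1[11]-1* -3[9]-1
p5 O@[11]: -1[10]+1* -3[8]+1
p6 X@[10]: -1[9]-1* -3[7]-1
p7 O@[9]: -1[8]+1* -3[6]+1
p8 X@[8]: -1[7]-1* -3[5]-1
p9 O@[7]: -1[6]+1* -3[4]+1
p10 X@[6]: -1[5]-1* -3[3]-1
p11 O@[5]: -1[4]+1* -3[2]+1
p12 X@[4]: -1[3]-1* -3[1]-1
p13 O@[3]: -1[2]+1* -3[0]+1
p14 X@[2]: -1[1]-1*
p15 O@[1]: -1[0]+1*
p16 X@[0] terminal -1; root [15] d15

O winning at [15]: True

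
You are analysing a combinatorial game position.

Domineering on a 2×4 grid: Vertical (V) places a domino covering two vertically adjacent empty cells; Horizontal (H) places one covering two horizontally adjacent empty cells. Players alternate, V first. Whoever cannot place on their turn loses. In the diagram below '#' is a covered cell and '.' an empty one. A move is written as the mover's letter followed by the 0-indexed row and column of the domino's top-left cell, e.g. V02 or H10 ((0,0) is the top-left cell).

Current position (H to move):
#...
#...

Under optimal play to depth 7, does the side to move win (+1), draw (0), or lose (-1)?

value(#.../#..., H) = +1

p1 H@[#.../#...]: H01[###./#...]+1* H02[#.##/#...]+1 H11[#.../###.]+1 H12[#.../#.##]+1
p2 V@[###./#...]: V03[####/#..#]-1*
p3 H@[####/#..#]: H11[####/####]+1*
p4 V@[####/####] terminal -1; root [#.../#...] d7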